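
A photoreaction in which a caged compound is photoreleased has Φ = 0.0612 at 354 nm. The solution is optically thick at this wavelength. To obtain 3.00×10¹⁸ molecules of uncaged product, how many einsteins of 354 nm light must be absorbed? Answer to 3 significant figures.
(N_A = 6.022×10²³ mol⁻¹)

Product: 3.00×10¹⁸ / 6.022×10²³ = 4.982×10⁻⁶ mol.
Photons that must be absorbed: 4.982×10⁻⁶ / 0.0612 = 8.141×10⁻⁵ mol.

8.14×10⁻⁵ einstein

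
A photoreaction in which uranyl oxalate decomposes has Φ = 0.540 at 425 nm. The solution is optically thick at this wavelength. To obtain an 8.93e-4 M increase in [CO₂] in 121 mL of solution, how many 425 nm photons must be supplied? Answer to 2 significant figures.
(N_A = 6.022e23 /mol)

1.2e20 photons

Product: (8.93e-4 M)(0.121 L) = 1.081e-4 mol.
Photons that must be absorbed: 1.081e-4 / 0.540 = 2.002e-4 mol.
Photon count: 2.002e-4 × 6.022e23 = 1.2e20.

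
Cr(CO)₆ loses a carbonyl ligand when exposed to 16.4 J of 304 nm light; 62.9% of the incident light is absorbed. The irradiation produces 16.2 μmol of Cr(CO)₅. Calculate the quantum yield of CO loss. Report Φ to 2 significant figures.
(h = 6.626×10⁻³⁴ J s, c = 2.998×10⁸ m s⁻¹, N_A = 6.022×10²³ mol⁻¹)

Product: 16.2 μmol = 1.62×10⁻⁵ mol.
Photon energy at 304 nm: hc/λ = (6.626×10⁻³⁴)(2.998×10⁸)/(304×10⁻⁹) = 6.534×10⁻¹⁹ J.
Photons incident: 16.4 / 6.534×10⁻¹⁹ = 2.510×10¹⁹, i.e. 2.510×10¹⁹/6.022×10²³ = 4.168×10⁻⁵ mol.
Photons absorbed: 0.629 × 4.168×10⁻⁵ = 2.622×10⁻⁵ mol.
Φ = 1.62×10⁻⁵ mol / 2.622×10⁻⁵ mol photons = 0.62.

Φ = 0.62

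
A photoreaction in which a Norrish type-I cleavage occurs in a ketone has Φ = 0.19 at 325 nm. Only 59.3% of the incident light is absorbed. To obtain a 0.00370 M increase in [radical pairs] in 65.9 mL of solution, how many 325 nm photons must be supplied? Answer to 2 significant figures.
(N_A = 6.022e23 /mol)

1.3e21 photons

Product: (0.00370 M)(0.0659 L) = 2.438e-4 mol.
Photons that must be absorbed: 2.438e-4 / 0.19 = 0.001283 mol.
Incident photons needed: 0.001283 / 0.593 = 0.002164 mol.
Photon count: 0.002164 × 6.022e23 = 1.3e21.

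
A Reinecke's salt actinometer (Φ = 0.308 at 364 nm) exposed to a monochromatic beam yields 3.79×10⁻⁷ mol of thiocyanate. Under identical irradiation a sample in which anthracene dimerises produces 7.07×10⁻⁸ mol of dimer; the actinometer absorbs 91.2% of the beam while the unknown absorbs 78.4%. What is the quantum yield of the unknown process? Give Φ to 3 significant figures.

Photons absorbed by the actinometer: 3.79×10⁻⁷ / 0.308 = 1.231×10⁻⁶ mol.
Incident flux: 1.231×10⁻⁶ / 0.912 = 1.350×10⁻⁶ einstein.
Absorbed by unknown: 0.784 × 1.350×10⁻⁶ = 1.058×10⁻⁶ mol.
Φ(unknown) = 7.07×10⁻⁸ / 1.058×10⁻⁶ = 0.0668.

Φ = 0.0668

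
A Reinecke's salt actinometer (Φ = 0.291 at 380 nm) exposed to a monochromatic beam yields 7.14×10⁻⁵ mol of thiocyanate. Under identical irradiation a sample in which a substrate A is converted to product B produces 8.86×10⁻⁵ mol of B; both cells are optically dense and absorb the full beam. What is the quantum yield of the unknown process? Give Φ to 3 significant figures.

Φ = 0.361

Photons absorbed by the actinometer: 7.14×10⁻⁵ / 0.291 = 2.454×10⁻⁴ mol.
Φ(unknown) = 8.86×10⁻⁵ / 2.454×10⁻⁴ = 0.361.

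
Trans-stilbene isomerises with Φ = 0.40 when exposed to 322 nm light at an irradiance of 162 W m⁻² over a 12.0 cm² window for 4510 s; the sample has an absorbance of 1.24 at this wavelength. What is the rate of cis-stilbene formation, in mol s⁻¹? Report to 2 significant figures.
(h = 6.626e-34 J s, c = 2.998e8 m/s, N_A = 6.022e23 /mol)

Photon energy at 322 nm: hc/λ = (6.626e-34)(2.998e8)/(322e-9) = 6.169e-19 J.
Energy delivered: (162 W m⁻²)(12.0e-4 m²)(4510 s) = 876.7 J.
Photons incident: 876.7 / 6.169e-19 = 1.421e21, i.e. 1.421e21/6.022e23 = 0.002360 mol.
Fraction absorbed: 1 − 10^(−1.24) = 0.9425.
Photons absorbed: 0.9425 × 0.002360 = 0.002224 mol.
Product formed: 0.40 × 0.002224 = 8.896e-4 mol.
Rate: 8.896e-4 / 4510 s = 2.0e-7 mol s⁻¹.

2.0e-7 mol s⁻¹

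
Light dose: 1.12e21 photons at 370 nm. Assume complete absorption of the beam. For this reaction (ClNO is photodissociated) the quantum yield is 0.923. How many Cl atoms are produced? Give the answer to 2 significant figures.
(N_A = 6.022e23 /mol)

Moles of photons: 1.12e21 / 6.022e23 = 0.001860 mol.
Product: Φ × n_abs = 0.923 × 0.001860 = 0.001717 mol.
As a count: 0.001717 × 6.022e23 = 1.0e21.

1.0e21 atoms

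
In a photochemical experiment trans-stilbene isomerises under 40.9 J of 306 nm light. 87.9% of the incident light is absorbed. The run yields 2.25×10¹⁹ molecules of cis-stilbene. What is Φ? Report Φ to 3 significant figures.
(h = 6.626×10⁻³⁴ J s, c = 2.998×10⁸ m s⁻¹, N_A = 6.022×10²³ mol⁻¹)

Φ = 0.406

Product: 2.25×10¹⁹ / 6.022×10²³ = 3.736×10⁻⁵ mol.
Photon energy at 306 nm: hc/λ = (6.626×10⁻³⁴)(2.998×10⁸)/(306×10⁻⁹) = 6.492×10⁻¹⁹ J.
Photons incident: 40.9 / 6.492×10⁻¹⁹ = 6.300×10¹⁹, i.e. 6.300×10¹⁹/6.022×10²³ = 1.046×10⁻⁴ mol.
Photons absorbed: 0.879 × 1.046×10⁻⁴ = 9.194×10⁻⁵ mol.
Φ = 3.736×10⁻⁵ mol / 9.194×10⁻⁵ mol photons = 0.406.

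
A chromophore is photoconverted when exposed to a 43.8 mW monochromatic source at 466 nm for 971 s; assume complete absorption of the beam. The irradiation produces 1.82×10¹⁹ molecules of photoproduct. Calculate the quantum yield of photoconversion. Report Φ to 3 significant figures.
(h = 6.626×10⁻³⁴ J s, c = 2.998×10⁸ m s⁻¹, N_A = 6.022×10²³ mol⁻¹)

Φ = 0.182

Product: 1.82×10¹⁹ / 6.022×10²³ = 3.022×10⁻⁵ mol.
Photon energy at 466 nm: hc/λ = (6.626×10⁻³⁴)(2.998×10⁸)/(466×10⁻⁹) = 4.263×10⁻¹⁹ J.
Energy delivered: (43.8 mW)(971 s) = 42.53 J.
Photons incident: 42.53 / 4.263×10⁻¹⁹ = 9.977×10¹⁹, i.e. 9.977×10¹⁹/6.022×10²³ = 1.657×10⁻⁴ mol.
Φ = 3.022×10⁻⁵ mol / 1.657×10⁻⁴ mol photons = 0.182.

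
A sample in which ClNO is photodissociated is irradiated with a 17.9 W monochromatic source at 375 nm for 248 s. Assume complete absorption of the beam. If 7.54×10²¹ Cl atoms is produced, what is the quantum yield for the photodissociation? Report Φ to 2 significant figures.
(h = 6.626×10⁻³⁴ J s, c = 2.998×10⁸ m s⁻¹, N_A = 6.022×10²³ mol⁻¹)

Φ = 0.90

Product: 7.54×10²¹ / 6.022×10²³ = 0.01252 mol.
Photon energy at 375 nm: hc/λ = (6.626×10⁻³⁴)(2.998×10⁸)/(375×10⁻⁹) = 5.297×10⁻¹⁹ J.
Energy delivered: (17.9 W)(248 s) = 4439 J.
Photons incident: 4439 / 5.297×10⁻¹⁹ = 8.380×10²¹, i.e. 8.380×10²¹/6.022×10²³ = 0.01392 mol.
Φ = 0.01252 mol / 0.01392 mol photons = 0.90.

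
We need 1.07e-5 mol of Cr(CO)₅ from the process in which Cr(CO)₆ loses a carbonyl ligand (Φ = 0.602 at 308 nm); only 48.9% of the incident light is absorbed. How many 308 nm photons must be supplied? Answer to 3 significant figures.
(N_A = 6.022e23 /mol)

2.19e19 photons

Photons that must be absorbed: 1.07e-5 / 0.602 = 1.777e-5 mol.
Incident photons needed: 1.777e-5 / 0.489 = 3.634e-5 mol.
Photon count: 3.634e-5 × 6.022e23 = 2.19e19.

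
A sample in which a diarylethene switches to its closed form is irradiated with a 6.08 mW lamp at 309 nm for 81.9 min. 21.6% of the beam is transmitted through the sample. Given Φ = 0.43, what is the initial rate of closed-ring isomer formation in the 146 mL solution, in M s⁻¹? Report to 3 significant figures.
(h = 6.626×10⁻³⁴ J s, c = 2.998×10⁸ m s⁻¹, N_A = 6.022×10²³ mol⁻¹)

Photon energy at 309 nm: hc/λ = (6.626×10⁻³⁴)(2.998×10⁸)/(309×10⁻⁹) = 6.429×10⁻¹⁹ J.
Energy delivered: (6.08 mW)(4914 s) = 29.88 J.
Photons incident: 29.88 / 6.429×10⁻¹⁹ = 4.648×10¹⁹, i.e. 4.648×10¹⁹/6.022×10²³ = 7.718×10⁻⁵ mol.
Fraction absorbed: 1 − 21.6/100 = 0.7840.
Photons absorbed: 0.7840 × 7.718×10⁻⁵ = 6.051×10⁻⁵ mol.
Product formed: 0.43 × 6.051×10⁻⁵ = 2.602×10⁻⁵ mol.
Rate: 2.602×10⁻⁵ mol / (4914 s × 0.146 L) = 3.63×10⁻⁸ M s⁻¹.

3.63×10⁻⁸ M s⁻¹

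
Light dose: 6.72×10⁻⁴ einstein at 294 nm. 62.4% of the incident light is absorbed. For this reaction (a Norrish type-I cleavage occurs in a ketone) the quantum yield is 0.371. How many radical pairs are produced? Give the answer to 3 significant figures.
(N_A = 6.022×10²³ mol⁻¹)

Photons absorbed: 0.624 × 6.72×10⁻⁴ = 4.193×10⁻⁴ mol.
Product: Φ × n_abs = 0.371 × 4.193×10⁻⁴ = 1.556×10⁻⁴ mol.
As a count: 1.556×10⁻⁴ × 6.022×10²³ = 9.37×10¹⁹.

9.37×10¹⁹ radical pairs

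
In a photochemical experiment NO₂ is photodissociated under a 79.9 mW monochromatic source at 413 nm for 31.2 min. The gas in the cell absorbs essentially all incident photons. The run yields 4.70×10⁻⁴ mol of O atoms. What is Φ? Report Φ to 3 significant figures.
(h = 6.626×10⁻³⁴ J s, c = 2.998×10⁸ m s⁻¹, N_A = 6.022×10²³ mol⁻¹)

Φ = 0.910

Photon energy at 413 nm: hc/λ = (6.626×10⁻³⁴)(2.998×10⁸)/(413×10⁻⁹) = 4.810×10⁻¹⁹ J.
Energy delivered: (79.9 mW)(1872 s) = 149.6 J.
Photons incident: 149.6 / 4.810×10⁻¹⁹ = 3.110×10²⁰, i.e. 3.110×10²⁰/6.022×10²³ = 5.164×10⁻⁴ mol.
Φ = 4.70×10⁻⁴ mol / 5.164×10⁻⁴ mol photons = 0.910.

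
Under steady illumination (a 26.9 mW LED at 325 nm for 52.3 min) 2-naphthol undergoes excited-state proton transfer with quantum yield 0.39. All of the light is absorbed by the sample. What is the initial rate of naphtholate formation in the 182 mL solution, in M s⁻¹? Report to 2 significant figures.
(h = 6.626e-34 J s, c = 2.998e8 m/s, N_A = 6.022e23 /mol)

1.6e-7 M s⁻¹

Photon energy at 325 nm: hc/λ = (6.626e-34)(2.998e8)/(325e-9) = 6.112e-19 J.
Energy delivered: (26.9 mW)(3138 s) = 84.41 J.
Photons incident: 84.41 / 6.112e-19 = 1.381e20, i.e. 1.381e20/6.022e23 = 2.293e-4 mol.
Product formed: 0.39 × 2.293e-4 = 8.943e-5 mol.
Rate: 8.943e-5 mol / (3138 s × 0.182 L) = 1.6e-7 M s⁻¹.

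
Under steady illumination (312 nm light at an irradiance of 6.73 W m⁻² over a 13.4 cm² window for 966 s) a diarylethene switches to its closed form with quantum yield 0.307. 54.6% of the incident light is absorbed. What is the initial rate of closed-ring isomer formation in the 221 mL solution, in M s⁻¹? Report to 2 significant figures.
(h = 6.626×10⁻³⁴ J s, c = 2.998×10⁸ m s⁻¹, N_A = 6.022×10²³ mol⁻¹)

Photon energy at 312 nm: hc/λ = (6.626×10⁻³⁴)(2.998×10⁸)/(312×10⁻⁹) = 6.367×10⁻¹⁹ J.
Energy delivered: (6.73 W m⁻²)(13.4×10⁻⁴ m²)(966 s) = 8.712 J.
Photons incident: 8.712 / 6.367×10⁻¹⁹ = 1.368×10¹⁹, i.e. 1.368×10¹⁹/6.022×10²³ = 2.272×10⁻⁵ mol.
Photons absorbed: 0.546 × 2.272×10⁻⁵ = 1.241×10⁻⁵ mol.
Product formed: 0.307 × 1.241×10⁻⁵ = 3.810×10⁻⁶ mol.
Rate: 3.810×10⁻⁶ mol / (966 s × 0.221 L) = 1.8×10⁻⁸ M s⁻¹.

1.8×10⁻⁸ M s⁻¹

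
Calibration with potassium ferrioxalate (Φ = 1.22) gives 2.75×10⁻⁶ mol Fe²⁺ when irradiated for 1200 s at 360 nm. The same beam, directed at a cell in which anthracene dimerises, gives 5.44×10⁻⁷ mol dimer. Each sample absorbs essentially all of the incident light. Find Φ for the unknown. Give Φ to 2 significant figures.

Photons absorbed by the actinometer: 2.75×10⁻⁶ / 1.22 = 2.254×10⁻⁶ mol.
Φ(unknown) = 5.44×10⁻⁷ / 2.254×10⁻⁶ = 0.24.

Φ = 0.24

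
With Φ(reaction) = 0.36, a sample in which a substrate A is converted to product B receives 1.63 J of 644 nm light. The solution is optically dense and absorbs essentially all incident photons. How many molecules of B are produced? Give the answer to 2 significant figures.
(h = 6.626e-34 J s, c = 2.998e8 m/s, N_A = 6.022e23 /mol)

1.9e18 molecules

Photon energy at 644 nm: hc/λ = (6.626e-34)(2.998e8)/(644e-9) = 3.085e-19 J.
Photons incident: 1.63 / 3.085e-19 = 5.284e18, i.e. 5.284e18/6.022e23 = 8.774e-6 mol.
Product: Φ × n_abs = 0.36 × 8.774e-6 = 3.159e-6 mol.
As a count: 3.159e-6 × 6.022e23 = 1.9e18.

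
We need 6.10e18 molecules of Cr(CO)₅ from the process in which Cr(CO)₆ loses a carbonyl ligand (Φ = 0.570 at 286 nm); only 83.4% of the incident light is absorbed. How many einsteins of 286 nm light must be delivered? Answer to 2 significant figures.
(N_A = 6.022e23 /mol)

2.1e-5 einstein

Product: 6.10e18 / 6.022e23 = 1.013e-5 mol.
Photons that must be absorbed: 1.013e-5 / 0.570 = 1.777e-5 mol.
Incident photons needed: 1.777e-5 / 0.834 = 2.131e-5 mol.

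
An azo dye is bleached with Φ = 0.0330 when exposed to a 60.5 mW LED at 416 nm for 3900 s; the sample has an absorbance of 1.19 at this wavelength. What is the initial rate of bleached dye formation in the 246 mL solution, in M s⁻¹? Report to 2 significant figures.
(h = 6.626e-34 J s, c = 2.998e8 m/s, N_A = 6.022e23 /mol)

2.6e-8 M s⁻¹

Photon energy at 416 nm: hc/λ = (6.626e-34)(2.998e8)/(416e-9) = 4.775e-19 J.
Energy delivered: (60.5 mW)(3900 s) = 236.0 J.
Photons incident: 236.0 / 4.775e-19 = 4.942e20, i.e. 4.942e20/6.022e23 = 8.207e-4 mol.
Fraction absorbed: 1 − 10^(−1.19) = 0.9354.
Photons absorbed: 0.9354 × 8.207e-4 = 7.677e-4 mol.
Product formed: 0.0330 × 7.677e-4 = 2.533e-5 mol.
Rate: 2.533e-5 mol / (3900 s × 0.246 L) = 2.6e-8 M s⁻¹.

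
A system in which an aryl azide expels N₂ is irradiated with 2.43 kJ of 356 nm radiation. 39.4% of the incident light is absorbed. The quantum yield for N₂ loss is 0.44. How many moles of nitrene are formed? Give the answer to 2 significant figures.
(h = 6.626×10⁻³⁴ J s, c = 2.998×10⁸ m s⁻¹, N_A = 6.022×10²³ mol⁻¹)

0.0013 mol

Photon energy at 356 nm: hc/λ = (6.626×10⁻³⁴)(2.998×10⁸)/(356×10⁻⁹) = 5.580×10⁻¹⁹ J.
Incident energy: 2.43 kJ = 2430 J.
Photons incident: 2430 / 5.580×10⁻¹⁹ = 4.355×10²¹, i.e. 4.355×10²¹/6.022×10²³ = 0.007232 mol.
Photons absorbed: 0.394 × 0.007232 = 0.002849 mol.
Product: Φ × n_abs = 0.44 × 0.002849 = 0.001254 mol.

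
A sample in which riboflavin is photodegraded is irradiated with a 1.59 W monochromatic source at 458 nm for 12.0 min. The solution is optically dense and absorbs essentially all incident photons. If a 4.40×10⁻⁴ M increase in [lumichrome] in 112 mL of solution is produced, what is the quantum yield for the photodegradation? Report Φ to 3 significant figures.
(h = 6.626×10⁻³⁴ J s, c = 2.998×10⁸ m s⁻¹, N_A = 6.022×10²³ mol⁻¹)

Product: (4.40×10⁻⁴ M)(0.112 L) = 4.928×10⁻⁵ mol.
Photon energy at 458 nm: hc/λ = (6.626×10⁻³⁴)(2.998×10⁸)/(458×10⁻⁹) = 4.337×10⁻¹⁹ J.
Energy delivered: (1.59 W)(720 s) = 1145 J.
Photons incident: 1145 / 4.337×10⁻¹⁹ = 2.640×10²¹, i.e. 2.640×10²¹/6.022×10²³ = 0.004384 mol.
Φ = 4.928×10⁻⁵ mol / 0.004384 mol photons = 0.0112.

Φ = 0.0112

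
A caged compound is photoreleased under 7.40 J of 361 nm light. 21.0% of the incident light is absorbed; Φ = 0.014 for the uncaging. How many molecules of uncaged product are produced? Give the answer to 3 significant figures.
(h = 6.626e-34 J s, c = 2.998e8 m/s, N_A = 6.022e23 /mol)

Photon energy at 361 nm: hc/λ = (6.626e-34)(2.998e8)/(361e-9) = 5.503e-19 J.
Photons incident: 7.40 / 5.503e-19 = 1.345e19, i.e. 1.345e19/6.022e23 = 2.233e-5 mol.
Photons absorbed: 0.210 × 2.233e-5 = 4.689e-6 mol.
Product: Φ × n_abs = 0.014 × 4.689e-6 = 6.565e-8 mol.
As a count: 6.565e-8 × 6.022e23 = 3.95e16.

3.95e16 molecules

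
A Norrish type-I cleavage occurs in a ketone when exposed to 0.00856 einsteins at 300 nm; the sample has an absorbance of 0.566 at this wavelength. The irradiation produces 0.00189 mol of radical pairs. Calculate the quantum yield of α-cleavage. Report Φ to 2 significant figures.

Fraction absorbed: 1 − 10^(−0.566) = 0.7284.
Photons absorbed: 0.7284 × 0.00856 = 0.006235 mol.
Φ = 0.00189 mol / 0.006235 mol photons = 0.30.

Φ = 0.30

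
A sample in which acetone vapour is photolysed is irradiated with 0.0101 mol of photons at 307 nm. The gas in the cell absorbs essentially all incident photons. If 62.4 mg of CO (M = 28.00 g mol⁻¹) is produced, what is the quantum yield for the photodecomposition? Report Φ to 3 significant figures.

Product: 62.4 mg / 28.00 g mol⁻¹ = 0.002229 mol.
Φ = 0.002229 mol / 0.0101 mol photons = 0.221.

Φ = 0.221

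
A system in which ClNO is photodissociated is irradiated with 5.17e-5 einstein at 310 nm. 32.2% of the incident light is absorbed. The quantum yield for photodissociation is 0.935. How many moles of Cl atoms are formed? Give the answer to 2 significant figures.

1.6e-5 mol

Photons absorbed: 0.322 × 5.17e-5 = 1.665e-5 mol.
Product: Φ × n_abs = 0.935 × 1.665e-5 = 1.557e-5 mol.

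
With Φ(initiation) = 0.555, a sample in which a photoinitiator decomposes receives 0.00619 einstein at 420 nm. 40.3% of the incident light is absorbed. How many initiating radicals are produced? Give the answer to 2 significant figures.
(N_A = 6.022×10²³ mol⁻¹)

8.3×10²⁰ initiating radicals

Photons absorbed: 0.403 × 0.00619 = 0.002495 mol.
Product: Φ × n_abs = 0.555 × 0.002495 = 0.001385 mol.
As a count: 0.001385 × 6.022×10²³ = 8.3×10²⁰.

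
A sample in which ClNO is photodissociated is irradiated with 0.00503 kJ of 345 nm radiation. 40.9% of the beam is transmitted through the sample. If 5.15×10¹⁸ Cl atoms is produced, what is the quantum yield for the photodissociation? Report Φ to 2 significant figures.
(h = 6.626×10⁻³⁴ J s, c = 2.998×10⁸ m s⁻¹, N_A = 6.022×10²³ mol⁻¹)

Product: 5.15×10¹⁸ / 6.022×10²³ = 8.552×10⁻⁶ mol.
Photon energy at 345 nm: hc/λ = (6.626×10⁻³⁴)(2.998×10⁸)/(345×10⁻⁹) = 5.758×10⁻¹⁹ J.
Incident energy: 0.00503 kJ = 5.03 J.
Photons incident: 5.03 / 5.758×10⁻¹⁹ = 8.736×10¹⁸, i.e. 8.736×10¹⁸/6.022×10²³ = 1.451×10⁻⁵ mol.
Fraction absorbed: 1 − 40.9/100 = 0.5910.
Photons absorbed: 0.5910 × 1.451×10⁻⁵ = 8.575×10⁻⁶ mol.
Φ = 8.552×10⁻⁶ mol / 8.575×10⁻⁶ mol photons = 1.0.

Φ = 1.0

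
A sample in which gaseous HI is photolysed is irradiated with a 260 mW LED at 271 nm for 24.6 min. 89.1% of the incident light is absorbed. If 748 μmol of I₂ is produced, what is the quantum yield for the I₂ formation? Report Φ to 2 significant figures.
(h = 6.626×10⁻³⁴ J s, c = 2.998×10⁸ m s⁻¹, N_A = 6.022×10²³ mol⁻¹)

Φ = 0.97

Product: 748 μmol = 7.48×10⁻⁴ mol.
Photon energy at 271 nm: hc/λ = (6.626×10⁻³⁴)(2.998×10⁸)/(271×10⁻⁹) = 7.330×10⁻¹⁹ J.
Energy delivered: (260 mW)(1476 s) = 383.8 J.
Photons incident: 383.8 / 7.330×10⁻¹⁹ = 5.236×10²⁰, i.e. 5.236×10²⁰/6.022×10²³ = 8.695×10⁻⁴ mol.
Photons absorbed: 0.891 × 8.695×10⁻⁴ = 7.747×10⁻⁴ mol.
Φ = 7.48×10⁻⁴ mol / 7.747×10⁻⁴ mol photons = 0.97.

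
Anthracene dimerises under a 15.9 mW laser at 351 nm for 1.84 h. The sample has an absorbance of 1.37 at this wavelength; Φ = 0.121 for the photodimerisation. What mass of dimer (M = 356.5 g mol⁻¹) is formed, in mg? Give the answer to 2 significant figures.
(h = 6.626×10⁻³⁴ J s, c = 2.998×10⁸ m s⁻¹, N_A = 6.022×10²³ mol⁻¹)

13 mg

Photon energy at 351 nm: hc/λ = (6.626×10⁻³⁴)(2.998×10⁸)/(351×10⁻⁹) = 5.659×10⁻¹⁹ J.
Energy delivered: (15.9 mW)(6624 s) = 105.3 J.
Photons incident: 105.3 / 5.659×10⁻¹⁹ = 1.861×10²⁰, i.e. 1.861×10²⁰/6.022×10²³ = 3.090×10⁻⁴ mol.
Fraction absorbed: 1 − 10^(−1.37) = 0.9573.
Photons absorbed: 0.9573 × 3.090×10⁻⁴ = 2.958×10⁻⁴ mol.
Product: Φ × n_abs = 0.121 × 2.958×10⁻⁴ = 3.579×10⁻⁵ mol.
Mass: 3.579×10⁻⁵ × 356.5 = 0.01276 g = 13 mg.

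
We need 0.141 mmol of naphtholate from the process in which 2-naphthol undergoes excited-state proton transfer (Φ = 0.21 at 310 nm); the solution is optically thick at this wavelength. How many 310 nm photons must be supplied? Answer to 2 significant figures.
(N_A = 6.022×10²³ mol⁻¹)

Product: 0.141 mmol = 1.41×10⁻⁴ mol.
Photons that must be absorbed: 1.41×10⁻⁴ / 0.21 = 6.714×10⁻⁴ mol.
Photon count: 6.714×10⁻⁴ × 6.022×10²³ = 4.0×10²⁰.

4.0×10²⁰ photons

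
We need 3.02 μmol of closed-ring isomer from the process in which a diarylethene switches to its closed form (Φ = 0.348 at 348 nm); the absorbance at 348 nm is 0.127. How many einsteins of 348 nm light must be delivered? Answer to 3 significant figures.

3.42×10⁻⁵ einstein

Product: 3.02 μmol = 3.02×10⁻⁶ mol.
Photons that must be absorbed: 3.02×10⁻⁶ / 0.348 = 8.678×10⁻⁶ mol.
Fraction absorbed: 1 − 10^(−0.127) = 0.2536.
Incident photons needed: 8.678×10⁻⁶ / 0.2536 = 3.422×10⁻⁵ mol.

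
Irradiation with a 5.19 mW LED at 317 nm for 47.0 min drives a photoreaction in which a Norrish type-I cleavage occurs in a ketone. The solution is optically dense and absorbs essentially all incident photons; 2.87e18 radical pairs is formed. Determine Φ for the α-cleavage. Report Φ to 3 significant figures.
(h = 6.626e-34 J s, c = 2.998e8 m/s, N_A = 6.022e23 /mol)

Φ = 0.123

Product: 2.87e18 / 6.022e23 = 4.766e-6 mol.
Photon energy at 317 nm: hc/λ = (6.626e-34)(2.998e8)/(317e-9) = 6.266e-19 J.
Energy delivered: (5.19 mW)(2820 s) = 14.64 J.
Photons incident: 14.64 / 6.266e-19 = 2.336e19, i.e. 2.336e19/6.022e23 = 3.879e-5 mol.
Φ = 4.766e-6 mol / 3.879e-5 mol photons = 0.123.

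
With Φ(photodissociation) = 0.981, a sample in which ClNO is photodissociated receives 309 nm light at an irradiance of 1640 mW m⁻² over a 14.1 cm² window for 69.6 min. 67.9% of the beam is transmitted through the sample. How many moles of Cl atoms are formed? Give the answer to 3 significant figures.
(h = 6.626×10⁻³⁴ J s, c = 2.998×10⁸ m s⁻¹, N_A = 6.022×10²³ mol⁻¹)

Photon energy at 309 nm: hc/λ = (6.626×10⁻³⁴)(2.998×10⁸)/(309×10⁻⁹) = 6.429×10⁻¹⁹ J.
Energy delivered: (1640 mW m⁻²)(14.1×10⁻⁴ m²)(4176 s) = 9.657 J.
Photons incident: 9.657 / 6.429×10⁻¹⁹ = 1.502×10¹⁹, i.e. 1.502×10¹⁹/6.022×10²³ = 2.494×10⁻⁵ mol.
Fraction absorbed: 1 − 67.9/100 = 0.3210.
Photons absorbed: 0.3210 × 2.494×10⁻⁵ = 8.006×10⁻⁶ mol.
Product: Φ × n_abs = 0.981 × 8.006×10⁻⁶ = 7.854×10⁻⁶ mol.

7.85×10⁻⁶ mol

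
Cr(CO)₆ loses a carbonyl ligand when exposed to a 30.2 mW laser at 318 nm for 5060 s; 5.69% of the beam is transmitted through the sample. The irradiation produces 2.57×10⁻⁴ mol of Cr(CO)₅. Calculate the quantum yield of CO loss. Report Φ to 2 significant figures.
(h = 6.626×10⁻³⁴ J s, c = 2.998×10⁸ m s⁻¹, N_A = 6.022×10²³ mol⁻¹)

Photon energy at 318 nm: hc/λ = (6.626×10⁻³⁴)(2.998×10⁸)/(318×10⁻⁹) = 6.247×10⁻¹⁹ J.
Energy delivered: (30.2 mW)(5060 s) = 152.8 J.
Photons incident: 152.8 / 6.247×10⁻¹⁹ = 2.446×10²⁰, i.e. 2.446×10²⁰/6.022×10²³ = 4.062×10⁻⁴ mol.
Fraction absorbed: 1 − 5.69/100 = 0.9431.
Photons absorbed: 0.9431 × 4.062×10⁻⁴ = 3.831×10⁻⁴ mol.
Φ = 2.57×10⁻⁴ mol / 3.831×10⁻⁴ mol photons = 0.67.

Φ = 0.67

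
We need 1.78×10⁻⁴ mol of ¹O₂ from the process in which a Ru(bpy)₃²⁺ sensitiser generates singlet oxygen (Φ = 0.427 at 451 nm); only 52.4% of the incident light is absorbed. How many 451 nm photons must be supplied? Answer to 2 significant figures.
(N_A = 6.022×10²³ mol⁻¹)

Photons that must be absorbed: 1.78×10⁻⁴ / 0.427 = 4.169×10⁻⁴ mol.
Incident photons needed: 4.169×10⁻⁴ / 0.524 = 7.956×10⁻⁴ mol.
Photon count: 7.956×10⁻⁴ × 6.022×10²³ = 4.8×10²⁰.

4.8×10²⁰ photons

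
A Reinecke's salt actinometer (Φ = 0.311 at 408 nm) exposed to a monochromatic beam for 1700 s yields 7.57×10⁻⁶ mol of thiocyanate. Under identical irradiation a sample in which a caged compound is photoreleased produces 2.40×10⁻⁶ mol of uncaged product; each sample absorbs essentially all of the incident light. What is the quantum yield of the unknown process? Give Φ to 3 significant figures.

Photons absorbed by the actinometer: 7.57×10⁻⁶ / 0.311 = 2.434×10⁻⁵ mol.
Φ(unknown) = 2.40×10⁻⁶ / 2.434×10⁻⁵ = 0.0986.

Φ = 0.0986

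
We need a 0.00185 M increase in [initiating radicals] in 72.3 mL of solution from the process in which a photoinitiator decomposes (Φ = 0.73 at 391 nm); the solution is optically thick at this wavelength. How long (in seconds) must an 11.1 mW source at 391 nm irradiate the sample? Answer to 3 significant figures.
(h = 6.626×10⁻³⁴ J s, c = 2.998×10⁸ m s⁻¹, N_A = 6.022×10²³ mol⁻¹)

t ≈ 5050 s

Product: (0.00185 M)(0.0723 L) = 1.338×10⁻⁴ mol.
Photons that must be absorbed: 1.338×10⁻⁴ / 0.73 = 1.833×10⁻⁴ mol.
Photon energy: hc/λ = 5.080×10⁻¹⁹ J; per mole, 3.059×10⁵ J mol⁻¹.
Energy required: 1.833×10⁻⁴ × 3.059×10⁵ = 56.07 J.
Time: 56.07 J / 0.0111 W = 5050 s.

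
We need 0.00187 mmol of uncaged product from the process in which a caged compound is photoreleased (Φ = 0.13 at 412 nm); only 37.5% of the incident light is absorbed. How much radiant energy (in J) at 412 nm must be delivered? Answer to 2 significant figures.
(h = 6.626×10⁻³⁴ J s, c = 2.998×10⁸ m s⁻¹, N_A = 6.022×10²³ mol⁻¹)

11 J

Product: 0.00187 mmol = 1.87×10⁻⁶ mol.
Photons that must be absorbed: 1.87×10⁻⁶ / 0.13 = 1.438×10⁻⁵ mol.
Incident photons needed: 1.438×10⁻⁵ / 0.375 = 3.835×10⁻⁵ mol.
Photon energy: hc/λ = 4.822×10⁻¹⁹ J; per mole, 2.904×10⁵ J mol⁻¹.
Energy required: 3.835×10⁻⁵ × 2.904×10⁵ = 11 J.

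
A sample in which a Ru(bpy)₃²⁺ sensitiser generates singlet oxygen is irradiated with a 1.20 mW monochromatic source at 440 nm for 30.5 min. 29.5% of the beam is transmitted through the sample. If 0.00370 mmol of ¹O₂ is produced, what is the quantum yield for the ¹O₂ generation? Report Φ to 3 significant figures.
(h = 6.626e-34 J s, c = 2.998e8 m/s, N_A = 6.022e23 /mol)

Φ = 0.650

Product: 0.00370 mmol = 3.70e-6 mol.
Photon energy at 440 nm: hc/λ = (6.626e-34)(2.998e8)/(440e-9) = 4.515e-19 J.
Energy delivered: (1.20 mW)(1830 s) = 2.196 J.
Photons incident: 2.196 / 4.515e-19 = 4.864e18, i.e. 4.864e18/6.022e23 = 8.077e-6 mol.
Fraction absorbed: 1 − 29.5/100 = 0.7050.
Photons absorbed: 0.7050 × 8.077e-6 = 5.694e-6 mol.
Φ = 3.70e-6 mol / 5.694e-6 mol photons = 0.650.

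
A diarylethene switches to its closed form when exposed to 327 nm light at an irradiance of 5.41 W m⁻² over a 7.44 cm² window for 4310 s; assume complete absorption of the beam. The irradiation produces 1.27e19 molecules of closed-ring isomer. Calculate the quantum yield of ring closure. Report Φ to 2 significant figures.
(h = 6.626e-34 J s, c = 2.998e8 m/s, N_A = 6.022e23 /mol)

Product: 1.27e19 / 6.022e23 = 2.109e-5 mol.
Photon energy at 327 nm: hc/λ = (6.626e-34)(2.998e8)/(327e-9) = 6.075e-19 J.
Energy delivered: (5.41 W m⁻²)(7.44e-4 m²)(4310 s) = 17.35 J.
Photons incident: 17.35 / 6.075e-19 = 2.856e19, i.e. 2.856e19/6.022e23 = 4.743e-5 mol.
Φ = 2.109e-5 mol / 4.743e-5 mol photons = 0.44.

Φ = 0.44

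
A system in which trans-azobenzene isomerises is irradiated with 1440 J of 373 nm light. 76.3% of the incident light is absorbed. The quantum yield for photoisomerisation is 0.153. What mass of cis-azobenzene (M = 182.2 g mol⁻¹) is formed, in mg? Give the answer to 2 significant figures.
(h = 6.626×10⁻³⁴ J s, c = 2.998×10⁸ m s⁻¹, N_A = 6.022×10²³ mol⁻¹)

96 mg

Photon energy at 373 nm: hc/λ = (6.626×10⁻³⁴)(2.998×10⁸)/(373×10⁻⁹) = 5.326×10⁻¹⁹ J.
Photons incident: 1440 / 5.326×10⁻¹⁹ = 2.704×10²¹, i.e. 2.704×10²¹/6.022×10²³ = 0.004490 mol.
Photons absorbed: 0.763 × 0.004490 = 0.003426 mol.
Product: Φ × n_abs = 0.153 × 0.003426 = 5.242×10⁻⁴ mol.
Mass: 5.242×10⁻⁴ × 182.2 = 0.09551 g = 96 mg.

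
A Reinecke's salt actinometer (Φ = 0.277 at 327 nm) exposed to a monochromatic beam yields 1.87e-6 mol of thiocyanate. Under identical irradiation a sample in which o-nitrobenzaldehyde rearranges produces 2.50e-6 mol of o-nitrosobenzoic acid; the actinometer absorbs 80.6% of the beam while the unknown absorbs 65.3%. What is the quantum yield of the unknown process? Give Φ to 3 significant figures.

Φ = 0.457

Photons absorbed by the actinometer: 1.87e-6 / 0.277 = 6.751e-6 mol.
Incident flux: 6.751e-6 / 0.806 = 8.376e-6 einstein.
Absorbed by unknown: 0.653 × 8.376e-6 = 5.470e-6 mol.
Φ(unknown) = 2.50e-6 / 5.470e-6 = 0.457.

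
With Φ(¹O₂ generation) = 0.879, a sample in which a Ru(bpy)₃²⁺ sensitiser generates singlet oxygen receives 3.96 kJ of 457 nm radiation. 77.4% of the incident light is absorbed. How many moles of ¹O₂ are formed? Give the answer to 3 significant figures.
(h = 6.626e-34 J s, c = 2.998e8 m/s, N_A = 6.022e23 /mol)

0.0103 mol

Photon energy at 457 nm: hc/λ = (6.626e-34)(2.998e8)/(457e-9) = 4.347e-19 J.
Incident energy: 3.96 kJ = 3960 J.
Photons incident: 3960 / 4.347e-19 = 9.110e21, i.e. 9.110e21/6.022e23 = 0.01513 mol.
Photons absorbed: 0.774 × 0.01513 = 0.01171 mol.
Product: Φ × n_abs = 0.879 × 0.01171 = 0.01029 mol.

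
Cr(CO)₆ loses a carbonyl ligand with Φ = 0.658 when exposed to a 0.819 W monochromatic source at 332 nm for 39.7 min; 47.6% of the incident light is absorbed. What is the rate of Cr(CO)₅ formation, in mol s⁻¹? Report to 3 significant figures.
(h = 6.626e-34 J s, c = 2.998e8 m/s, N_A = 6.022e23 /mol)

Photon energy at 332 nm: hc/λ = (6.626e-34)(2.998e8)/(332e-9) = 5.983e-19 J.
Energy delivered: (0.819 W)(2382 s) = 1951 J.
Photons incident: 1951 / 5.983e-19 = 3.261e21, i.e. 3.261e21/6.022e23 = 0.005415 mol.
Photons absorbed: 0.476 × 0.005415 = 0.002578 mol.
Product formed: 0.658 × 0.002578 = 0.001696 mol.
Rate: 0.001696 / 2382 s = 7.12e-7 mol s⁻¹.

7.12e-7 mol s⁻¹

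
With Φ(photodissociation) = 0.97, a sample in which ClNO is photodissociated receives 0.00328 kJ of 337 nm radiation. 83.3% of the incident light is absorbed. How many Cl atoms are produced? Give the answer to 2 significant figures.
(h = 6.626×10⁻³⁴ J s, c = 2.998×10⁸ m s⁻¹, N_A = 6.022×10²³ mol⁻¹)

Photon energy at 337 nm: hc/λ = (6.626×10⁻³⁴)(2.998×10⁸)/(337×10⁻⁹) = 5.895×10⁻¹⁹ J.
Incident energy: 0.00328 kJ = 3.28 J.
Photons incident: 3.28 / 5.895×10⁻¹⁹ = 5.564×10¹⁸, i.e. 5.564×10¹⁸/6.022×10²³ = 9.239×10⁻⁶ mol.
Photons absorbed: 0.833 × 9.239×10⁻⁶ = 7.696×10⁻⁶ mol.
Product: Φ × n_abs = 0.97 × 7.696×10⁻⁶ = 7.465×10⁻⁶ mol.
As a count: 7.465×10⁻⁶ × 6.022×10²³ = 4.5×10¹⁸.

4.5×10¹⁸ atoms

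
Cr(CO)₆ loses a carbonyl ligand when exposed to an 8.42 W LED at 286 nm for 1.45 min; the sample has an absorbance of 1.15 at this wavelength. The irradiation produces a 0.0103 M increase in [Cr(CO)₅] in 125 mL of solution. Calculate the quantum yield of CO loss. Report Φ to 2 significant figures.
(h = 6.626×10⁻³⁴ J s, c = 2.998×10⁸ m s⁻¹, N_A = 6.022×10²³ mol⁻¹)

Φ = 0.79

Product: (0.0103 M)(0.125 L) = 0.001288 mol.
Photon energy at 286 nm: hc/λ = (6.626×10⁻³⁴)(2.998×10⁸)/(286×10⁻⁹) = 6.946×10⁻¹⁹ J.
Energy delivered: (8.42 W)(87 s) = 732.5 J.
Photons incident: 732.5 / 6.946×10⁻¹⁹ = 1.055×10²¹, i.e. 1.055×10²¹/6.022×10²³ = 0.001752 mol.
Fraction absorbed: 1 − 10^(−1.15) = 0.9292.
Photons absorbed: 0.9292 × 0.001752 = 0.001628 mol.
Φ = 0.001288 mol / 0.001628 mol photons = 0.79.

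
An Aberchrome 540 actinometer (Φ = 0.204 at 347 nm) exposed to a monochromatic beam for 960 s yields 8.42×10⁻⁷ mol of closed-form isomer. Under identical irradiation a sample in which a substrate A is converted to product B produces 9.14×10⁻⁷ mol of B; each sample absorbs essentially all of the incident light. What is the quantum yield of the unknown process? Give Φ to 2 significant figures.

Photons absorbed by the actinometer: 8.42×10⁻⁷ / 0.204 = 4.127×10⁻⁶ mol.
Φ(unknown) = 9.14×10⁻⁷ / 4.127×10⁻⁶ = 0.22.

Φ = 0.22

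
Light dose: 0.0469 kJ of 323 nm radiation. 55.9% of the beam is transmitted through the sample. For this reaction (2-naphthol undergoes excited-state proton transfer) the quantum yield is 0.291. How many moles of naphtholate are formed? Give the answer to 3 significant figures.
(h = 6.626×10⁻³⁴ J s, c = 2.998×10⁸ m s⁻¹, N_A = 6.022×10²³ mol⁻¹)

Photon energy at 323 nm: hc/λ = (6.626×10⁻³⁴)(2.998×10⁸)/(323×10⁻⁹) = 6.150×10⁻¹⁹ J.
Incident energy: 0.0469 kJ = 46.9 J.
Photons incident: 46.9 / 6.150×10⁻¹⁹ = 7.626×10¹⁹, i.e. 7.626×10¹⁹/6.022×10²³ = 1.266×10⁻⁴ mol.
Fraction absorbed: 1 − 55.9/100 = 0.4410.
Photons absorbed: 0.4410 × 1.266×10⁻⁴ = 5.583×10⁻⁵ mol.
Product: Φ × n_abs = 0.291 × 5.583×10⁻⁵ = 1.625×10⁻⁵ mol.

1.63×10⁻⁵ mol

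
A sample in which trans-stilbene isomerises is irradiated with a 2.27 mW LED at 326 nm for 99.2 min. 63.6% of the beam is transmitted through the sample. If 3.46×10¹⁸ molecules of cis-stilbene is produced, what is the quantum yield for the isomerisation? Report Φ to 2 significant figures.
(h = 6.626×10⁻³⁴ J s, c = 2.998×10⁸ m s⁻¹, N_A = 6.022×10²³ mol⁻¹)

Product: 3.46×10¹⁸ / 6.022×10²³ = 5.746×10⁻⁶ mol.
Photon energy at 326 nm: hc/λ = (6.626×10⁻³⁴)(2.998×10⁸)/(326×10⁻⁹) = 6.093×10⁻¹⁹ J.
Energy delivered: (2.27 mW)(5952 s) = 13.51 J.
Photons incident: 13.51 / 6.093×10⁻¹⁹ = 2.217×10¹⁹, i.e. 2.217×10¹⁹/6.022×10²³ = 3.682×10⁻⁵ mol.
Fraction absorbed: 1 − 63.6/100 = 0.3640.
Photons absorbed: 0.3640 × 3.682×10⁻⁵ = 1.340×10⁻⁵ mol.
Φ = 5.746×10⁻⁶ mol / 1.340×10⁻⁵ mol photons = 0.43.

Φ = 0.43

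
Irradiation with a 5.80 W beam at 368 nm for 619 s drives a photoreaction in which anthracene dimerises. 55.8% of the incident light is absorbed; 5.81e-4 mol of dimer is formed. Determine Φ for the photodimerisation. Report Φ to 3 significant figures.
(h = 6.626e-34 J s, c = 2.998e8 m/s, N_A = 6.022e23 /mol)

Φ = 0.0943

Photon energy at 368 nm: hc/λ = (6.626e-34)(2.998e8)/(368e-9) = 5.398e-19 J.
Energy delivered: (5.80 W)(619 s) = 3590 J.
Photons incident: 3590 / 5.398e-19 = 6.651e21, i.e. 6.651e21/6.022e23 = 0.01104 mol.
Photons absorbed: 0.558 × 0.01104 = 0.006160 mol.
Φ = 5.81e-4 mol / 0.006160 mol photons = 0.0943.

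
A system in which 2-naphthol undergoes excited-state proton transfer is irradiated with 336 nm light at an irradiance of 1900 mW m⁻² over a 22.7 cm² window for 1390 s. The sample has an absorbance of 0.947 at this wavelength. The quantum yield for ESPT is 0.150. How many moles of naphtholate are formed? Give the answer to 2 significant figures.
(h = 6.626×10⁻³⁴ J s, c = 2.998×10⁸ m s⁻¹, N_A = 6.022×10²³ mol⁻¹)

Photon energy at 336 nm: hc/λ = (6.626×10⁻³⁴)(2.998×10⁸)/(336×10⁻⁹) = 5.912×10⁻¹⁹ J.
Energy delivered: (1900 mW m⁻²)(22.7×10⁻⁴ m²)(1390 s) = 5.995 J.
Photons incident: 5.995 / 5.912×10⁻¹⁹ = 1.014×10¹⁹, i.e. 1.014×10¹⁹/6.022×10²³ = 1.684×10⁻⁵ mol.
Fraction absorbed: 1 − 10^(−0.947) = 0.8870.
Photons absorbed: 0.8870 × 1.684×10⁻⁵ = 1.494×10⁻⁵ mol.
Product: Φ × n_abs = 0.150 × 1.494×10⁻⁵ = 2.241×10⁻⁶ mol.

2.2×10⁻⁶ mol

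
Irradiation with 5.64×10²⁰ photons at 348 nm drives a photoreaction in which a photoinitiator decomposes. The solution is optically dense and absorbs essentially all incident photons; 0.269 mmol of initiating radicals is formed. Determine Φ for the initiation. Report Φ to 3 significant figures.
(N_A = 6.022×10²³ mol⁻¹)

Φ = 0.287

Product: 0.269 mmol = 2.69×10⁻⁴ mol.
Moles of photons: 5.64×10²⁰ / 6.022×10²³ = 9.366×10⁻⁴ mol.
Φ = 2.69×10⁻⁴ mol / 9.366×10⁻⁴ mol photons = 0.287.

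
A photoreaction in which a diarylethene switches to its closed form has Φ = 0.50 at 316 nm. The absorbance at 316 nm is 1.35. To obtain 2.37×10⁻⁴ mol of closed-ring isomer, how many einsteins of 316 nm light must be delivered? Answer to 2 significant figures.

Photons that must be absorbed: 2.37×10⁻⁴ / 0.50 = 4.740×10⁻⁴ mol.
Fraction absorbed: 1 − 10^(−1.35) = 0.9553.
Incident photons needed: 4.740×10⁻⁴ / 0.9553 = 4.962×10⁻⁴ mol.

5.0×10⁻⁴ einstein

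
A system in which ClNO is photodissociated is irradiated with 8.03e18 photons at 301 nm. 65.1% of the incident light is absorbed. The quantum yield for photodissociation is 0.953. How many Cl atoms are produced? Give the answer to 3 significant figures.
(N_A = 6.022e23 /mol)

4.98e18 atoms

Moles of photons: 8.03e18 / 6.022e23 = 1.333e-5 mol.
Photons absorbed: 0.651 × 1.333e-5 = 8.678e-6 mol.
Product: Φ × n_abs = 0.953 × 8.678e-6 = 8.270e-6 mol.
As a count: 8.270e-6 × 6.022e23 = 4.98e18.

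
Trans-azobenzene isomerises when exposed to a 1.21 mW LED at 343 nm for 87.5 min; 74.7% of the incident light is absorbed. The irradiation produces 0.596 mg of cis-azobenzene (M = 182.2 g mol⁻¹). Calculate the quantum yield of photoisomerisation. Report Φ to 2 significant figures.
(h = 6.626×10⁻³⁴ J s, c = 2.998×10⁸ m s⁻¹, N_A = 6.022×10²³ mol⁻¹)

Product: 0.596 mg / 182.2 g mol⁻¹ = 3.271×10⁻⁶ mol.
Photon energy at 343 nm: hc/λ = (6.626×10⁻³⁴)(2.998×10⁸)/(343×10⁻⁹) = 5.791×10⁻¹⁹ J.
Energy delivered: (1.21 mW)(5250 s) = 6.352 J.
Photons incident: 6.352 / 5.791×10⁻¹⁹ = 1.097×10¹⁹, i.e. 1.097×10¹⁹/6.022×10²³ = 1.822×10⁻⁵ mol.
Photons absorbed: 0.747 × 1.822×10⁻⁵ = 1.361×10⁻⁵ mol.
Φ = 3.271×10⁻⁶ mol / 1.361×10⁻⁵ mol photons = 0.24.

Φ = 0.24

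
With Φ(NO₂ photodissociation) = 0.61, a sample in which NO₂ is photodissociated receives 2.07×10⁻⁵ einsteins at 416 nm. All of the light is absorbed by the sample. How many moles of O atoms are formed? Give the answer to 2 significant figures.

1.3×10⁻⁵ mol

Product: Φ × n_abs = 0.61 × 2.07×10⁻⁵ = 1.263×10⁻⁵ mol.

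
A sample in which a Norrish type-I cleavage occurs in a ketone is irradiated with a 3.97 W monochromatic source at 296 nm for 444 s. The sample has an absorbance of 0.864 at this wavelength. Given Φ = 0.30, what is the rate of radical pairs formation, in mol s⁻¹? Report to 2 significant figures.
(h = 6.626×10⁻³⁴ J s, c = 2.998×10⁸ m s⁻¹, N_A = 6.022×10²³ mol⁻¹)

Photon energy at 296 nm: hc/λ = (6.626×10⁻³⁴)(2.998×10⁸)/(296×10⁻⁹) = 6.711×10⁻¹⁹ J.
Energy delivered: (3.97 W)(444 s) = 1763 J.
Photons incident: 1763 / 6.711×10⁻¹⁹ = 2.627×10²¹, i.e. 2.627×10²¹/6.022×10²³ = 0.004362 mol.
Fraction absorbed: 1 − 10^(−0.864) = 0.8632.
Photons absorbed: 0.8632 × 0.004362 = 0.003765 mol.
Product formed: 0.30 × 0.003765 = 0.001130 mol.
Rate: 0.001130 / 444 s = 2.5×10⁻⁶ mol s⁻¹.

2.5×10⁻⁶ mol s⁻¹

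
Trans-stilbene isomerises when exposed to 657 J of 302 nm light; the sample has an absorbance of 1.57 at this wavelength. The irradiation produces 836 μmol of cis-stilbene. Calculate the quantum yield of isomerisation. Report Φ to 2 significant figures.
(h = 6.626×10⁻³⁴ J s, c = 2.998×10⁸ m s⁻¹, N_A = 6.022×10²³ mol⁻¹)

Φ = 0.52

Product: 836 μmol = 8.36×10⁻⁴ mol.
Photon energy at 302 nm: hc/λ = (6.626×10⁻³⁴)(2.998×10⁸)/(302×10⁻⁹) = 6.578×10⁻¹⁹ J.
Photons incident: 657 / 6.578×10⁻¹⁹ = 9.988×10²⁰, i.e. 9.988×10²⁰/6.022×10²³ = 0.001659 mol.
Fraction absorbed: 1 − 10^(−1.57) = 0.9731.
Photons absorbed: 0.9731 × 0.001659 = 0.001614 mol.
Φ = 8.36×10⁻⁴ mol / 0.001614 mol photons = 0.52.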